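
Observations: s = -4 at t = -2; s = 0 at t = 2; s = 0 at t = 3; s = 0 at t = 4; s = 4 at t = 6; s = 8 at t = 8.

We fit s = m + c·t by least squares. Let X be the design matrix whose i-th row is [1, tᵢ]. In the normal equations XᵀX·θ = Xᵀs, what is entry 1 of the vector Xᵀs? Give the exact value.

8

Entry 1 ↔ basis 1, so (Xᵀs)_{1} = Σᵢ sᵢ = (1)·(-4) + (1)·(0) + (1)·(0) + (1)·(0) + (1)·(4) + (1)·(8) = 8.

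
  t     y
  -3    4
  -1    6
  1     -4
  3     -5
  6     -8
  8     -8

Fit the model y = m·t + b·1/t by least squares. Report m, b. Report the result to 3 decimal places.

m = -1.041, b = -4.011

The normal system AᵀA·[m, b]ᵀ = Aᵀy is [[120, 6]; [6, 145/64]]·[m, b]ᵀ = [-149, -46/3]ᵀ.
Eliminating b: (145/64)·(row 1) − 6·(row 2) gives (1887/8)·m = (145/64)·(-149) − 6·(-46/3) = -15717/64, so m = -5239/5032.
Then b = ((-46/3) − 6·(-5239/5032))/(145/64) = -7568/1887.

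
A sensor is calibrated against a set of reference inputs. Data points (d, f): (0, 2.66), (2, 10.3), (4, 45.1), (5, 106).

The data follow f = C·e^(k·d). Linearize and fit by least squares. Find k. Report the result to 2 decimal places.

Let Y = ln f. Fitting Y = k·d + ln C by least squares:
Σd = 11.0000, Σ(d)² = 45.0000, Σln f = 11.7828, Σd·ln f = 43.2170.
Equations: 45.0000·k + 11.0000·ln C = 43.2170;  11.0000·k + 4·ln C = 11.7828.
Δ = 45.0000·4 − (11.0000)² = 59.0000; k = (43.2170·4 − 11.0000·11.7828)/59.0000 = 0.73318, ln C = (45.0000·11.7828 − 11.0000·43.2170)/59.0000 = 0.92947.

k = 0.73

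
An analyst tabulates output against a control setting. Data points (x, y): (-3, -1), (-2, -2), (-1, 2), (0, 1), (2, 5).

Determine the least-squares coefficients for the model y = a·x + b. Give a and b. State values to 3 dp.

a = 1.284, b = 2.027

Setting ∂/∂a … = 0 gives: 18·a + (-4)·b = 15;  (-4)·a + 5·b = 5.
(Σx·x = 18, Σx = -4, Σ1 = 5, Σx·y = 15, Σy = 5.)
det = 18·5 − (-4)² = 74.
a = (15·5 − (-4)·5)/74 = 95/74; b = (18·5 − (-4)·15)/74 = 75/37.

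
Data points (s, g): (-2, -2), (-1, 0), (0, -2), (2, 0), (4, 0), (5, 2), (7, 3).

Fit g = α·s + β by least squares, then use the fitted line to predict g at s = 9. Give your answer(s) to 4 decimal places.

Sums needed: Σs·s = 99, Σs = 15, Σ1 = 7.
Right-hand side: Σs·g = 35, Σg = 1.
Determinant 99·7 − 15² = 468.
α = (35·7 − 15·1)/468 = 115/234; β = (99·1 − 15·35)/468 = -71/78.
At s = 9: ĝ = (115/234)·(9) + (-71/78)·(1) = 137/39.

ĝ = 3.5128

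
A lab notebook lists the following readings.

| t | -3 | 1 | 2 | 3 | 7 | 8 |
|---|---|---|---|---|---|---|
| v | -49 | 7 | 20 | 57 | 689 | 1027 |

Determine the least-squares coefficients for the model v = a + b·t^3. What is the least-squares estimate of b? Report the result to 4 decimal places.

b = 1.9970

Setting ∂/∂a … = 0 gives: 6·a + 864·b = 1751;  864·a + 381316·b = 765180.
(Σ1 = 6, Σt^3 = 864, Σt^3·t^3 = 381316, Σv = 1751, Σt^3·v = 765180.)
Determinant 6·381316 − 864² = 1541400.
a = (1751·381316 − 864·765180)/1541400 = 1642199/385350; b = (6·765180 − 864·1751)/1541400 = 128259/64225.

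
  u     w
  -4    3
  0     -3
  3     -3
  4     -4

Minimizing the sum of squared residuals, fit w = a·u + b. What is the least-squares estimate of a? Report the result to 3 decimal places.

Setting ∂/∂a … = 0 gives: 41·a + 3·b = -37;  3·a + 4·b = -7.
(Σu·u = 41, Σu = 3, Σ1 = 4, Σu·w = -37, Σw = -7.)
Eliminating b: 4·(row 1) − 3·(row 2) gives 155·a = 4·(-37) − 3·(-7) = -127, so a = -127/155.
Then b = ((-7) − 3·(-127/155))/4 = -176/155.

a = -0.819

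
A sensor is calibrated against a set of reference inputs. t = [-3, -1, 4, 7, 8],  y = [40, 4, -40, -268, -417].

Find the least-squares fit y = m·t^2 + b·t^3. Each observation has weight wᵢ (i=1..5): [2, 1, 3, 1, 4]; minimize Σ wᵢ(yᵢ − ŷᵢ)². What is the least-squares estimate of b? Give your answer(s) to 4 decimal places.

With design matrix X, XᵀWX = [[19716, 150464]; [150464, 1179972]] and XᵀWy = [-121080, -955784]ᵀ.
Determinant 19716·1179972 − 150464² = 624912656.
m = ((-121080)·1179972 − 150464·(-955784))/624912656 = 58754626/39057041; b = (19716·(-955784) − 150464·(-121080))/624912656 = -39128514/39057041.

b = -1.0018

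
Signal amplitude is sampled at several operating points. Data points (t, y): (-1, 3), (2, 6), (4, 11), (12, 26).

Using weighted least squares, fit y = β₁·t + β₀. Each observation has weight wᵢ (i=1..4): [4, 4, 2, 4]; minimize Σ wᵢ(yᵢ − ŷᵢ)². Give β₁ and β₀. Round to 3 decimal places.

β₁ = 1.827, β₀ = 3.740

With design matrix A, AᵀWA = [[628, 60]; [60, 14]] and AᵀWy = [1372, 162]ᵀ.
det = 628·14 − 60² = 5192.
β₁ = (1372·14 − 60·162)/5192 = 1186/649; β₀ = (628·162 − 60·1372)/5192 = 2427/649.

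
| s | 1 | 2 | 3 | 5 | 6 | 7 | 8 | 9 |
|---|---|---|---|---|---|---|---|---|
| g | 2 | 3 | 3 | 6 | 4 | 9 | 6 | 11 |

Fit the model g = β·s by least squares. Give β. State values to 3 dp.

β = 1.045

From the data, Σs·s = 269.
Right-hand side: Σs·g = 281.
Normal equations: [[269]]·[β]ᵀ = [281]ᵀ.
Hence β = 281 / 269 ≈ 1.04461.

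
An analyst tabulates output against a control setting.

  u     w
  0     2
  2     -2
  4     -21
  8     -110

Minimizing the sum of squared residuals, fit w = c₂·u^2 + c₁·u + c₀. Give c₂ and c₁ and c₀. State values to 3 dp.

c₂ = -2.045, c₁ = 2.391, c₀ = 1.836

Forming XᵀX = [[4368, 584, 84]; [584, 84, 14]; [84, 14, 4]] and Xᵀw = [-7384, -968, -131]ᵀ gives XᵀX·[c₂, c₁, c₀]ᵀ = Xᵀw.
Solving the 3×3 system (Gaussian elimination) gives c₂ = -45/22, c₁ = 263/110, c₀ = 101/55.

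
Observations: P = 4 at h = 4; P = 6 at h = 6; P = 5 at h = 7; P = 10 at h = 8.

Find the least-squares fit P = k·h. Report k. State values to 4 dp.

Compute the Gram sums: Σh·h = 165.
And Σh·P = 167.
k = 167/165 = 1.01212.

k = 1.0121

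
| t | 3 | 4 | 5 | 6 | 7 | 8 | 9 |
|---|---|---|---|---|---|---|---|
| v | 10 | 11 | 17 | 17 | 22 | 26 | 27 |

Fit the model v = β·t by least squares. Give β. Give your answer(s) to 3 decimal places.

β = 3.093

With design matrix M, MᵀM = [[280]] and Mᵀv = [866]ᵀ.
β = 866/280 = 3.09286.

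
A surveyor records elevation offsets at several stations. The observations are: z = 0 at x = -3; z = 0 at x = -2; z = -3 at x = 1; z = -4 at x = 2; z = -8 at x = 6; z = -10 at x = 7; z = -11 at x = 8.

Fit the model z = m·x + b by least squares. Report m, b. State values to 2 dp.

Setting ∂/∂m … = 0 gives: 167·m + 19·b = -217;  19·m + 7·b = -36.
(Σx·x = 167, Σx = 19, Σ1 = 7, Σx·z = -217, Σz = -36.)
Eliminating b: 7·(row 1) − 19·(row 2) gives 808·m = 7·(-217) − 19·(-36) = -835, so m = -835/808.
Then b = ((-36) − 19·(-835/808))/7 = -1889/808.

m = -1.03, b = -2.34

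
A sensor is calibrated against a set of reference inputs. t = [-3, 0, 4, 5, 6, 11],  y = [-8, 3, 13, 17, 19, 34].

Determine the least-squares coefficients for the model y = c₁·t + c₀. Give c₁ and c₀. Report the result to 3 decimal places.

c₁ = 2.945, c₀ = 1.710

Sums needed: Σt·t = 207, Σt = 23, Σ1 = 6.
For Xᵀy: Σt·y = 649, Σy = 78.
So XᵀX·[c₁, c₀]ᵀ = Xᵀy: [[207, 23]; [23, 6]]·[c₁, c₀]ᵀ = [649, 78]ᵀ.
Determinant 207·6 − 23² = 713.
c₁ = (649·6 − 23·78)/713 = 2100/713; c₀ = (207·78 − 23·649)/713 = 53/31.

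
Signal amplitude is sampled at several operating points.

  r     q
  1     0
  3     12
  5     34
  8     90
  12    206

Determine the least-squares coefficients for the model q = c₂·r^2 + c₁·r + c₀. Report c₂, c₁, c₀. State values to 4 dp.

c₂ = 1.4612, c₁ = -0.3050, c₀ = -0.8441

Normal-equation sums: Σr^2·r^2 = 25539, Σr^2·r = 2393, Σr^2 = 243, Σr·r = 243, Σr = 29, Σ1 = 5.
Moment sums: Σr^2·q = 36382, Σr·q = 3398, Σq = 342.
So XᵀX·[c₂, c₁, c₀]ᵀ = Xᵀq: [[25539, 2393, 243]; [2393, 243, 29]; [243, 29, 5]]·[c₂, c₁, c₀]ᵀ = [36382, 3398, 342]ᵀ.
Row-reducing yields c₂ = 54315/37172, c₁ = -11339/37172, c₀ = -15689/18586.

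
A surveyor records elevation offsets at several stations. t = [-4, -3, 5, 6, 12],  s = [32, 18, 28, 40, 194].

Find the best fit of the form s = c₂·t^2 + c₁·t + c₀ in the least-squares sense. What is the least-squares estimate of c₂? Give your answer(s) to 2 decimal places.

c₂ = 1.53

With design matrix M, MᵀM = [[22994, 1978, 230]; [1978, 230, 16]; [230, 16, 5]] and Mᵀs = [30750, 2526, 312]ᵀ.
Row-reducing yields c₂ = 71853/47018, c₁ = -97409/47018, c₀ = -29803/23509.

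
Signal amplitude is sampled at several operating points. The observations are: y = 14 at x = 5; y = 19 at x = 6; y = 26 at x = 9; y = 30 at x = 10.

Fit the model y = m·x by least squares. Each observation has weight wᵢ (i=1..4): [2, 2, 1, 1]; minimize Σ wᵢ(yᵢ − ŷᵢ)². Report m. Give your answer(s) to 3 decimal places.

From the data, Σwᵢ·x·x = 303.
Right-hand side: Σwᵢ·x·y = 902.
AᵀWA·[m]ᵀ = AᵀWy becomes [[303]]·[m]ᵀ = [902]ᵀ.
Hence m = 902 / 303 ≈ 2.9769.

m = 2.977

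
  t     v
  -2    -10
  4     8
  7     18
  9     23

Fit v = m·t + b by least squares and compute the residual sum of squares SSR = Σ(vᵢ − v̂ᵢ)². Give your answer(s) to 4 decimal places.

SSR = 0.6594

Sums needed: Σt·t = 150, Σt = 18, Σ1 = 4.
Moment sums: Σt·v = 385, Σv = 39.
AᵀA·[m, b]ᵀ = Aᵀv becomes [[150, 18]; [18, 4]]·[m, b]ᵀ = [385, 39]ᵀ.
Eliminating b: 4·(row 1) − 18·(row 2) gives 276·m = 4·385 − 18·39 = 838, so m = 419/138.
Then b = (39 − 18·(419/138))/4 = -90/23.
Residuals: -1/69, -16/69, 91/138, -19/46; SSR = 91/138.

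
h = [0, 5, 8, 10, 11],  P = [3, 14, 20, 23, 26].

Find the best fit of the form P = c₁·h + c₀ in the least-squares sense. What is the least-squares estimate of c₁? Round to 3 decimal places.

c₁ = 2.046

XᵀX·[c₁, c₀]ᵀ = XᵀP reads: 310·c₁ + 34·c₀ = 746;  34·c₁ + 5·c₀ = 86.
Eliminating c₀: 5·(row 1) − 34·(row 2) gives 394·c₁ = 5·746 − 34·86 = 806, so c₁ = 403/197.
Then c₀ = (86 − 34·(403/197))/5 = 648/197.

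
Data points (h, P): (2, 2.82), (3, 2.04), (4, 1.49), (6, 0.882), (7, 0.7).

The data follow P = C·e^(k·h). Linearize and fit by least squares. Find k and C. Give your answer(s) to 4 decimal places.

k = -0.2776, C = 4.7328

Taking logs, ln P = k·h + ln C, so regress ln P on h.
XᵀX = [[114.0000, 22.0000]; [22.0000, 5]], rhs = [2.5573, 1.6662]ᵀ  (here Σh = 22.0000, Σ(h)² = 114.0000, Σln P = 1.6662, Σh·ln P = 2.5573).
Solving (det = 86.0000): k = -0.27756, ln C = 1.55452, so C = exp(1.55452) = 4.73280.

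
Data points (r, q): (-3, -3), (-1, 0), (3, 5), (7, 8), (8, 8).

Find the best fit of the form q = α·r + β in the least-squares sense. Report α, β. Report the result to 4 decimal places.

α = 1.0086, β = 0.7759

From the data, Σr·r = 132, Σr = 14, Σ1 = 5.
For Xᵀq: Σr·q = 144, Σq = 18.
So XᵀX·[α, β]ᵀ = Xᵀq: [[132, 14]; [14, 5]]·[α, β]ᵀ = [144, 18]ᵀ.
Δ = 132·5 − 14² = 464.
α = (144·5 − 14·18)/464 = 117/116; β = (132·18 − 14·144)/464 = 45/58.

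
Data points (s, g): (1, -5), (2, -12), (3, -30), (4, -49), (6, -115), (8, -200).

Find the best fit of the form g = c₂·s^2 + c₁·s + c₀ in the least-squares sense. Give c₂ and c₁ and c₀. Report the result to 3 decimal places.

c₂ = -3.135, c₁ = 0.137, c₀ = -1.117

Forming MᵀM = [[5746, 828, 130]; [828, 130, 24]; [130, 24, 6]] and Mᵀg = [-18047, -2605, -411]ᵀ gives MᵀM·[c₂, c₁, c₀]ᵀ = Mᵀg.
Inverting the 3×3 Gram matrix, [c₂, c₁, c₀]ᵀ = [-1113/355, 97/710, -793/710]ᵀ.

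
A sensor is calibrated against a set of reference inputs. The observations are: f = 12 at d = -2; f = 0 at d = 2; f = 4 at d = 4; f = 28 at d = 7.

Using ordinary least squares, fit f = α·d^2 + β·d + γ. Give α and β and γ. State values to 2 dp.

The normal system AᵀA·[α, β, γ]ᵀ = Aᵀf is [[2689, 407, 73]; [407, 73, 11]; [73, 11, 4]]·[α, β, γ]ᵀ = [1484, 188, 44]ᵀ.
Row-reducing yields α = 2549/2577, β = -2753/859, γ = 4540/2577.

α = 0.99, β = -3.20, γ = 1.76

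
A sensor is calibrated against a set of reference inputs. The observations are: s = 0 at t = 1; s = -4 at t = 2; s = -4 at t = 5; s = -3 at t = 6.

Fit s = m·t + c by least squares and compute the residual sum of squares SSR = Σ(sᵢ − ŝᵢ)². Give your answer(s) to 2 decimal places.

SSR = 7.44

Forming AᵀA = [[66, 14]; [14, 4]] and Aᵀs = [-46, -11]ᵀ gives AᵀA·[m, c]ᵀ = Aᵀs.
Determinant 66·4 − 14² = 68.
m = ((-46)·4 − 14·(-11))/68 = -15/34; c = (66·(-11) − 14·(-46))/68 = -41/34.
Residuals: 28/17, -65/34, -10/17, 29/34; SSR = 253/34.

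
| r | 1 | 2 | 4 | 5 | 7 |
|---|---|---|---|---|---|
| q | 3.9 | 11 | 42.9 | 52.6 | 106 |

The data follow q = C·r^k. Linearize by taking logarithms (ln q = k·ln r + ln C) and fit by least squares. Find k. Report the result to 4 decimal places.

Let Y = ln q. Fitting Y = k·ln r + ln C by least squares:
Over the data: Σln r = 5.6348, Σ(ln r)² = 8.7791, Σln q = 16.1439, Σln r·ln q = 22.3254.
Normal system: [[8.7791, 5.6348]; [5.6348, 5]]·[k, ln C]ᵀ = [22.3254, 16.1439]ᵀ.
Δ = 8.7791·5 − (5.6348)² = 12.1448; k = (22.3254·5 − 5.6348·16.1439)/12.1448 = 1.70110, ln C = (8.7791·16.1439 − 5.6348·22.3254)/12.1448 = 1.31171.

k = 1.7011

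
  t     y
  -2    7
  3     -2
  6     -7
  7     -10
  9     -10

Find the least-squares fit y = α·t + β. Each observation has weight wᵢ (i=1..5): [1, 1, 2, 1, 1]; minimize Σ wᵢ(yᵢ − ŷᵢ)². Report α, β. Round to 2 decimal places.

Forming AᵀWA = [[215, 29]; [29, 6]] and AᵀWy = [-264, -29]ᵀ gives AᵀWA·[α, β]ᵀ = AᵀWy.
Δ = 215·6 − 29² = 449.
α = ((-264)·6 − 29·(-29))/449 = -743/449; β = (215·(-29) − 29·(-264))/449 = 1421/449.

α = -1.65, β = 3.16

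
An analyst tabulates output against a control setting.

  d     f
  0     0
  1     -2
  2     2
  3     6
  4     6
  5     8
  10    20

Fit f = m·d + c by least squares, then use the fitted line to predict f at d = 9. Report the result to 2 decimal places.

Entries of MᵀM: Σd·d = 155, Σd = 25, Σ1 = 7.
And Σd·f = 284, Σf = 40.
MᵀM·[m, c]ᵀ = Mᵀf becomes [[155, 25]; [25, 7]]·[m, c]ᵀ = [284, 40]ᵀ.
Eliminating c: 7·(row 1) − 25·(row 2) gives 460·m = 7·284 − 25·40 = 988, so m = 247/115.
Then c = (40 − 25·(247/115))/7 = -45/23.
At d = 9: f̂ = (247/115)·(9) + (-45/23)·(1) = 1998/115.

f̂ = 17.37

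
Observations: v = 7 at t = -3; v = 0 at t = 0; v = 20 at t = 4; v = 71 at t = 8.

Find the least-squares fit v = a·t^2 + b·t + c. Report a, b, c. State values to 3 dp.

Forming MᵀM = [[4433, 549, 89]; [549, 89, 9]; [89, 9, 4]] and Mᵀv = [4927, 627, 98]ᵀ gives MᵀM·[a, b, c]ᵀ = Mᵀv.
Inverting the 3×3 Gram matrix, [a, b, c]ᵀ = [9411/9400, 39201/47000, 4081/11750]ᵀ.

a = 1.001, b = 0.834, c = 0.347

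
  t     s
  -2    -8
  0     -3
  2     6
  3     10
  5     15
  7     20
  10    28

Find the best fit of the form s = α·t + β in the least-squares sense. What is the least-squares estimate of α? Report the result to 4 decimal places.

α = 3.0492

With design matrix A, AᵀA = [[191, 25]; [25, 7]] and Aᵀs = [553, 68]ᵀ.
Determinant 191·7 − 25² = 712.
α = (553·7 − 25·68)/712 = 2171/712; β = (191·68 − 25·553)/712 = -837/712.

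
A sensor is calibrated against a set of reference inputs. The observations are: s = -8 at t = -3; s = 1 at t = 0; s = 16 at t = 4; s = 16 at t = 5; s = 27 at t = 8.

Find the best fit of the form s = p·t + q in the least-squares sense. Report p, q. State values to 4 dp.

The normal equations are: 114·p + 14·q = 384;  14·p + 5·q = 52.
Eliminating q: 5·(row 1) − 14·(row 2) gives 374·p = 5·384 − 14·52 = 1192, so p = 596/187.
Then q = (52 − 14·(596/187))/5 = 276/187.

p = 3.1872, q = 1.4759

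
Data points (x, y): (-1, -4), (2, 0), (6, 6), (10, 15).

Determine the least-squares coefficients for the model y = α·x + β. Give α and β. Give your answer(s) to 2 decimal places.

Setting ∂/∂α … = 0 gives: 141·α + 17·β = 190;  17·α + 4·β = 17.
Eliminating β: 4·(row 1) − 17·(row 2) gives 275·α = 4·190 − 17·17 = 471, so α = 471/275.
Then β = (17 − 17·(471/275))/4 = -833/275.

α = 1.71, β = -3.03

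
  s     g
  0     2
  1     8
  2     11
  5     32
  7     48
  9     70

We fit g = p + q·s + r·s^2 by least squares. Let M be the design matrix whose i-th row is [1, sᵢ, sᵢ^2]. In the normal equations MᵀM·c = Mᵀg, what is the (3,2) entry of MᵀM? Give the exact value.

1206

Row 3 ↔ basis s^2, column 2 ↔ basis s, so (MᵀM)_{3,2} = Σᵢ (s^2)·(s) = (0)·(0) + (1)·(1) + (4)·(2) + (25)·(5) + (49)·(7) + (81)·(9) = 1206.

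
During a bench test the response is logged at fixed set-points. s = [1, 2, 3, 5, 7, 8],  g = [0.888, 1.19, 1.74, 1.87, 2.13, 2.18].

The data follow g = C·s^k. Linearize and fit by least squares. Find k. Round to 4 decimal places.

k = 0.4378

Linearized form: ln g = k·ln s + ln C. From the 6 transformed points,
Σln s = 7.4265, Σ(ln s)² = 12.3883, Σln g = 2.7704, Σln s·ln g = 4.8284.
Equations: 12.3883·k + 7.4265·ln C = 4.8284;  7.4265·k + 6·ln C = 2.7704.
Slope k = (n·Σln s·ln g − Σln s·Σln g)/(n·Σ(ln s)² − (Σln s)²) = (6·4.8284 − 7.4265·2.7704)/19.1764 = 0.43781; ln C = (Σln g − k·Σln s)/n = -0.08016.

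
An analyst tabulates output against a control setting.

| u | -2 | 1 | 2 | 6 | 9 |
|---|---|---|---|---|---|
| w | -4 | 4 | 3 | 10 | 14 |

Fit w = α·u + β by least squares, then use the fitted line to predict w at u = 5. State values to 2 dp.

With design matrix X, XᵀX = [[126, 16]; [16, 5]] and Xᵀw = [204, 27]ᵀ.
Δ = 126·5 − 16² = 374.
α = (204·5 − 16·27)/374 = 294/187; β = (126·27 − 16·204)/374 = 69/187.
At u = 5: ŵ = (294/187)·(5) + (69/187)·(1) = 1539/187.

ŵ = 8.23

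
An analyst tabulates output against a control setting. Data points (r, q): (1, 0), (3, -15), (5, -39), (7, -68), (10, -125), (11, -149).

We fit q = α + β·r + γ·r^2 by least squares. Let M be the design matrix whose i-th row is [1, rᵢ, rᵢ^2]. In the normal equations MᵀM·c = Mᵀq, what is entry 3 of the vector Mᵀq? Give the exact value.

Entry 3 ↔ basis r^2, so (Mᵀq)_{3} = Σᵢ (r^2)·qᵢ = (1)·(0) + (9)·(-15) + (25)·(-39) + (49)·(-68) + (100)·(-125) + (121)·(-149) = -34971.

-34971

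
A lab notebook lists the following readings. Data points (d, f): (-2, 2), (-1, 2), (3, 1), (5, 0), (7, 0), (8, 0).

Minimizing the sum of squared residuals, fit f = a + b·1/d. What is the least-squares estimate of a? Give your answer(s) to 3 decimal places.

With design matrix X, XᵀX = [[6, -587/840]; [-587/840, 1014049/705600]] and Xᵀf = [5, -8/3]ᵀ.
Δ = 6·(1014049/705600) − (-587/840)² = 229589/28224.
a = (5·(1014049/705600) − (-587/840)·(-8/3))/(229589/28224) = 751073/1147945; b = (6·(-8/3) − (-587/840)·5)/(229589/28224) = -352968/229589.

a = 0.654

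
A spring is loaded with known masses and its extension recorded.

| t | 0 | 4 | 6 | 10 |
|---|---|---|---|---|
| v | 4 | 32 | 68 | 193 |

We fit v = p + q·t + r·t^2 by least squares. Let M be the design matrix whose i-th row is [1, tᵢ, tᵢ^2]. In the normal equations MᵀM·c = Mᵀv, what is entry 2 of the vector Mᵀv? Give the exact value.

2466

Entry 2 ↔ basis t, so (Mᵀv)_{2} = Σᵢ (t)·vᵢ = (0)·(4) + (4)·(32) + (6)·(68) + (10)·(193) = 2466.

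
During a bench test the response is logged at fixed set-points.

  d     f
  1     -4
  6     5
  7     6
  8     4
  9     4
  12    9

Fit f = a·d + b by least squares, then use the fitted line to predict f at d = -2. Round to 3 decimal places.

f̂ = -5.875

The normal equations are: 375·a + 43·b = 244;  43·a + 6·b = 24.
(Σd·d = 375, Σd = 43, Σ1 = 6, Σd·f = 244, Σf = 24.)
Δ = 375·6 − 43² = 401.
a = (244·6 − 43·24)/401 = 432/401; b = (375·24 − 43·244)/401 = -1492/401.
At d = -2: f̂ = (432/401)·(-2) + (-1492/401)·(1) = -2356/401.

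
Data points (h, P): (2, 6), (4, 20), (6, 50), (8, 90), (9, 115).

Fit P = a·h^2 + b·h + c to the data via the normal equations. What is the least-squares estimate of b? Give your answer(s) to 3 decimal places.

b = -1.851

Sums needed: Σh^2·h^2 = 12225, Σh^2·h = 1529, Σh^2 = 201, Σh·h = 201, Σh = 29, Σ1 = 5.
Moment sums: Σh^2·P = 17219, Σh·P = 2147, ΣP = 281.
Normal equations: [[12225, 1529, 201]; [1529, 201, 29]; [201, 29, 5]]·[a, b, c]ᵀ = [17219, 2147, 281]ᵀ.
Row-reducing yields a = 4013/2522, b = -4669/2522, c = 3747/1261.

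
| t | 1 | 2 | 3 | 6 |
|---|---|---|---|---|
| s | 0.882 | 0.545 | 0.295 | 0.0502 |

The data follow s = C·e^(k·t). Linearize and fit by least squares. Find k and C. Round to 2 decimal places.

k = -0.58, C = 1.65

With ln sᵢ as the transformed response and tᵢ as the regressor:
Σt = 12.0000, Σ(t)² = 50.0000, Σln s = -4.9451, Σt·ln s = -22.9523.
Equations: 50.0000·k + 12.0000·ln C = -22.9523;  12.0000·k + 4·ln C = -4.9451.
Δ = 50.0000·4 − (12.0000)² = 56.0000; k = (-22.9523·4 − 12.0000·-4.9451)/56.0000 = -0.57979, ln C = (50.0000·-4.9451 − 12.0000·-22.9523)/56.0000 = 0.50312, so C = exp(0.50312) = 1.65387.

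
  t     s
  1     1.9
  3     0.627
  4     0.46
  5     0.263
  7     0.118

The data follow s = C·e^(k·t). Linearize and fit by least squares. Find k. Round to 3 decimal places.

k = -0.460

Linearized form: ln s = k·t + ln C. From the 5 transformed points,
Sums: Σt = 20.0000, Σ(t)² = 100.0000, Σln s = -4.0742, Σt·ln s = -25.5022.
Normal system: [[100.0000, 20.0000]; [20.0000, 5]]·[k, ln C]ᵀ = [-25.5022, -4.0742]ᵀ.
Δ = 100.0000·5 − (20.0000)² = 100.0000; k = (-25.5022·5 − 20.0000·-4.0742)/100.0000 = -0.46028, ln C = (100.0000·-4.0742 − 20.0000·-25.5022)/100.0000 = 1.02628.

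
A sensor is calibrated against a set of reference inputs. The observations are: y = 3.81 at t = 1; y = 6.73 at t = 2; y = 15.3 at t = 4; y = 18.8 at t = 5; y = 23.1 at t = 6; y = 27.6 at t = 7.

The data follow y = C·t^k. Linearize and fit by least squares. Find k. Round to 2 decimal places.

Let Y = ln y. Fitting Y = k·ln t + ln C by least squares:
AᵀA = [[11.9895, 7.4265]; [7.4265, 6]], rhs = [21.9070, 15.3636]ᵀ  (here Σln t = 7.4265, Σ(ln t)² = 11.9895, Σln y = 15.3636, Σln t·ln y = 21.9070).
Δ = 11.9895·6 − (7.4265)² = 16.7835; k = (21.9070·6 − 7.4265·15.3636)/16.7835 = 1.03338, ln C = (11.9895·15.3636 − 7.4265·21.9070)/16.7835 = 1.28152.

k = 1.03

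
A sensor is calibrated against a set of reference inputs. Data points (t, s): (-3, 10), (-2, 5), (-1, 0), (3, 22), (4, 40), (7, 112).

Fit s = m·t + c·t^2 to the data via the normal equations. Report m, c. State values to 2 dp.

m = 2.08, c = 1.98

With design matrix A, AᵀA = [[88, 398]; [398, 2836]] and Aᵀs = [970, 6436]ᵀ.
Δ = 88·2836 − 398² = 91164.
m = (970·2836 − 398·6436)/91164 = 47348/22791; c = (88·6436 − 398·970)/91164 = 45077/22791.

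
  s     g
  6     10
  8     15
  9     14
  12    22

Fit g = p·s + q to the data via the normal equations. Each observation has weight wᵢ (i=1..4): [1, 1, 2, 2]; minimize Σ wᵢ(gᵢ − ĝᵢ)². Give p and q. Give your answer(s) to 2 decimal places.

p = 2.00, q = -2.50

Setting ∂/∂p … = 0 gives: 550·p + 56·q = 960;  56·p + 6·q = 97.
(Σwᵢ·s·s = 550, Σwᵢ·s = 56, Σwᵢ·1 = 6, Σwᵢ·s·g = 960, Σwᵢ·g = 97.)
Δ = 550·6 − 56² = 164.
p = (960·6 − 56·97)/164 = 2; q = (550·97 − 56·960)/164 = -5/2.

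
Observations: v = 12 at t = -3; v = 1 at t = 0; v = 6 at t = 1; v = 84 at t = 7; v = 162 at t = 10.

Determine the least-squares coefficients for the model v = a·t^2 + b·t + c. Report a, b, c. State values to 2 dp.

Normal-equation sums: Σt^2·t^2 = 12483, Σt^2·t = 1317, Σt^2 = 159, Σt·t = 159, Σt = 15, Σ1 = 5.
Right-hand side: Σt^2·v = 20430, Σt·v = 2178, Σv = 265.
Normal equations: [[12483, 1317, 159]; [1317, 159, 15]; [159, 15, 5]]·[a, b, c]ᵀ = [20430, 2178, 265]ᵀ.
Row-reducing yields a = 4415/3014, b = 4033/3014, c = 3623/1507.

a = 1.46, b = 1.34, c = 2.40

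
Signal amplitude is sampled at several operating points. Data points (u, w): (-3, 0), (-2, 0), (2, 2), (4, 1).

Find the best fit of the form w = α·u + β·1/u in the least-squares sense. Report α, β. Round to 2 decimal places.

Normal-equation sums: Σu·u = 33, Σu·1/u = 4, Σ1/u·1/u = 97/144.
Right-hand side: Σu·w = 8, Σ1/u·w = 5/4.
det = 33·(97/144) − 4² = 299/48.
α = (8·(97/144) − 4·(5/4))/(299/48) = 56/897; β = (33·(5/4) − 4·8)/(299/48) = 444/299.

α = 0.06, β = 1.48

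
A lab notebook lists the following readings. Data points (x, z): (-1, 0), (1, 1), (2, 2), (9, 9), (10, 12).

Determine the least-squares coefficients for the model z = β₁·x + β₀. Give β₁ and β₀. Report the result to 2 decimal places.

Setting ∂/∂β₁ … = 0 gives: 187·β₁ + 21·β₀ = 206;  21·β₁ + 5·β₀ = 24.
(Σx·x = 187, Σx = 21, Σ1 = 5, Σx·z = 206, Σz = 24.)
Determinant 187·5 − 21² = 494.
β₁ = (206·5 − 21·24)/494 = 263/247; β₀ = (187·24 − 21·206)/494 = 81/247.

β₁ = 1.06, β₀ = 0.33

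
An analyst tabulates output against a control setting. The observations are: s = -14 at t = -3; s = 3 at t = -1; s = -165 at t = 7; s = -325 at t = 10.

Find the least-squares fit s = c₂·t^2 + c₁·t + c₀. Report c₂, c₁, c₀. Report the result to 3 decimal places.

The normal system MᵀM·[c₂, c₁, c₀]ᵀ = Mᵀs is [[12483, 1315, 159]; [1315, 159, 13]; [159, 13, 4]]·[c₂, c₁, c₀]ᵀ = [-40708, -4366, -501]ᵀ.
Row-reducing yields c₂ = -242203/82298, c₁ = -273857/82298, c₀ = 104890/41149.

c₂ = -2.943, c₁ = -3.328, c₀ = 2.549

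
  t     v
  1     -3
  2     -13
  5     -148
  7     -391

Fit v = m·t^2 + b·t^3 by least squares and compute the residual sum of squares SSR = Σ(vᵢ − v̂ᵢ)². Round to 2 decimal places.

XᵀX·[m, b]ᵀ = Xᵀv reads: 3043·m + 19965·b = -22914;  19965·m + 133339·b = -152720.
(Σt^2·t^2 = 3043, Σt^2·t^3 = 19965, Σt^3·t^3 = 133339, Σt^2·v = -22914, Σt^3·v = -152720.)
Eliminating b: 133339·(row 1) − 19965·(row 2) gives 7149352·m = 133339·(-22914) − 19965·(-152720) = -6275046, so m = -3137523/3574676.
Then b = ((-152720) − 19965·(-3137523/3574676))/133339 = -3624475/3574676.
Residuals: -1981015/1787338, -1231224/893669, 1222701/1787338, -27313/127667; SSR = 6506483/1787338.

SSR = 3.64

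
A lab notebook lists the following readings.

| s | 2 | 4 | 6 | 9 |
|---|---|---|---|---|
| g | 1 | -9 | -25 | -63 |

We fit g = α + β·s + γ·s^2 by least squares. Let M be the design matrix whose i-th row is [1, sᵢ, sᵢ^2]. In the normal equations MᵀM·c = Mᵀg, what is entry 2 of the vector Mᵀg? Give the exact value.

Entry 2 ↔ basis s, so (Mᵀg)_{2} = Σᵢ (s)·gᵢ = (2)·(1) + (4)·(-9) + (6)·(-25) + (9)·(-63) = -751.

-751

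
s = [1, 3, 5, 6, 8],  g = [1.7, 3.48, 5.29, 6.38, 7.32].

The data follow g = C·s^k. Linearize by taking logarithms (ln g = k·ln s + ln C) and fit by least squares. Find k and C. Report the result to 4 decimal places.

k = 0.7186, C = 1.6684

Let Y = ln g. Fitting Y = k·ln s + ln C by least squares:
Σln s = 6.5793, Σ(ln s)² = 11.3317, Σln g = 7.2873, Σln s·ln g = 11.5108.
Equations: 11.3317·k + 6.5793·ln C = 11.5108;  6.5793·k + 5·ln C = 7.2873.
Δ = 11.3317·5 − (6.5793)² = 13.3720; k = (11.5108·5 − 6.5793·7.2873)/13.3720 = 0.71862, ln C = (11.3317·7.2873 − 6.5793·11.5108)/13.3720 = 0.51185, so C = exp(0.51185) = 1.66838.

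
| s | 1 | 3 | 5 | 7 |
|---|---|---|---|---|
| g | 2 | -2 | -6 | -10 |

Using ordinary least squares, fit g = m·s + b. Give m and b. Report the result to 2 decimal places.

Compute the Gram sums: Σs·s = 84, Σs = 16, Σ1 = 4.
Moment sums: Σs·g = -104, Σg = -16.
det = 84·4 − 16² = 80.
m = ((-104)·4 − 16·(-16))/80 = -2; b = (84·(-16) − 16·(-104))/80 = 4.

m = -2.00, b = 4.00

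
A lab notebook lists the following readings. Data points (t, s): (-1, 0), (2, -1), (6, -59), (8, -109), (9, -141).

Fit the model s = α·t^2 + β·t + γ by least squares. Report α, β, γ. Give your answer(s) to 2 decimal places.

From the data, Σt^2·t^2 = 11970, Σt^2·t = 1464, Σt^2 = 186, Σt·t = 186, Σt = 24, Σ1 = 5.
And Σt^2·s = -20525, Σt·s = -2497, Σs = -310.
So XᵀX·[α, β, γ]ᵀ = Xᵀs: [[11970, 1464, 186]; [1464, 186, 24]; [186, 24, 5]]·[α, β, γ]ᵀ = [-20525, -2497, -310]ᵀ.
Row-reducing yields α = -50303/26106, β = 33787/26106, γ = 15087/4351.

α = -1.93, β = 1.29, γ = 3.47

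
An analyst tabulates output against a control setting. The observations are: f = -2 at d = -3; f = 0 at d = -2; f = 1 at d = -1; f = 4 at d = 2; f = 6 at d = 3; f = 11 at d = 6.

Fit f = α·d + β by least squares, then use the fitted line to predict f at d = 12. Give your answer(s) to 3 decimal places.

f̂ = 18.581

With design matrix M, MᵀM = [[63, 5]; [5, 6]] and Mᵀf = [97, 20]ᵀ.
Eliminating β: 6·(row 1) − 5·(row 2) gives 353·α = 6·97 − 5·20 = 482, so α = 482/353.
Then β = (20 − 5·(482/353))/6 = 775/353.
At d = 12: f̂ = (482/353)·(12) + (775/353)·(1) = 6559/353.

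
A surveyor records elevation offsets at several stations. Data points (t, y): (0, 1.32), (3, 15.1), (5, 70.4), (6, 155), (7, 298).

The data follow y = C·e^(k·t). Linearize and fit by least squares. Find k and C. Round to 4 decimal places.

Taking logs, ln y = k·t + ln C, so regress ln y on t.
Σt = 21.0000, Σ(t)² = 119.0000, Σln y = 17.9870, Σt·ln y = 99.5553.
Equations: 119.0000·k + 21.0000·ln C = 99.5553;  21.0000·k + 5·ln C = 17.9870.
Solving (det = 154.0000): k = 0.77954, ln C = 0.32336, so C = exp(0.32336) = 1.38176.

k = 0.7795, C = 1.3818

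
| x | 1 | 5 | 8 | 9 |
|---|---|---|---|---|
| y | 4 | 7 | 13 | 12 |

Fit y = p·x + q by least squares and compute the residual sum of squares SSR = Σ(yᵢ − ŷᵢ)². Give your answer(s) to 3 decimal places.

SSR = 4.039

Compute the Gram sums: Σx·x = 171, Σx = 23, Σ1 = 4.
And Σx·y = 251, Σy = 36.
Δ = 171·4 − 23² = 155.
p = (251·4 − 23·36)/155 = 176/155; q = (171·36 − 23·251)/155 = 383/155.
Residuals: 61/155, -178/155, 224/155, -107/155; SSR = 626/155.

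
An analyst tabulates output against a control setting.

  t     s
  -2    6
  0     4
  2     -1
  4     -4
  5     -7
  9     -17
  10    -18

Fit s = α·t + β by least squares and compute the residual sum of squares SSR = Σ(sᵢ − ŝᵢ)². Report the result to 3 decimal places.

Entries of AᵀA: Σt·t = 230, Σt = 28, Σ1 = 7.
For Aᵀs: Σt·s = -398, Σs = -37.
Δ = 230·7 − 28² = 826.
α = ((-398)·7 − 28·(-37))/826 = -125/59; β = (230·(-37) − 28·(-398))/826 = 1317/413.
Residuals: -589/413, 335/413, 20/413, 9/7, 167/413, -463/413, -1/413; SSR = 2382/413.

SSR = 5.768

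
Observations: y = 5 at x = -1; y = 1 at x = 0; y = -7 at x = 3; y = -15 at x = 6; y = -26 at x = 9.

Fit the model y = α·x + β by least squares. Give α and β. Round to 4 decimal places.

α = -2.9942, β = 1.7803

MᵀM·[α, β]ᵀ = Mᵀy reads: 127·α + 17·β = -350;  17·α + 5·β = -42.
(Σx·x = 127, Σx = 17, Σ1 = 5, Σx·y = -350, Σy = -42.)
Eliminating β: 5·(row 1) − 17·(row 2) gives 346·α = 5·(-350) − 17·(-42) = -1036, so α = -518/173.
Then β = ((-42) − 17·(-518/173))/5 = 308/173.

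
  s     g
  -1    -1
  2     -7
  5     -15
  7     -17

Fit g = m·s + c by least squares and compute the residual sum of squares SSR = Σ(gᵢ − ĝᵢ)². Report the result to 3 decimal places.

SSR = 2.667

XᵀX·[m, c]ᵀ = Xᵀg reads: 79·m + 13·c = -207;  13·m + 4·c = -40.
Eliminating c: 4·(row 1) − 13·(row 2) gives 147·m = 4·(-207) − 13·(-40) = -308, so m = -44/21.
Then c = ((-40) − 13·(-44/21))/4 = -67/21.
Residuals: 2/21, 8/21, -4/3, 6/7; SSR = 8/3.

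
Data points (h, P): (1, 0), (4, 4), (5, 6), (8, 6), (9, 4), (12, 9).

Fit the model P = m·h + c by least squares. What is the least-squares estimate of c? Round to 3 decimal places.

Entries of XᵀX: Σh·h = 331, Σh = 39, Σ1 = 6.
Right-hand side: Σh·P = 238, ΣP = 29.
XᵀX·[m, c]ᵀ = XᵀP becomes [[331, 39]; [39, 6]]·[m, c]ᵀ = [238, 29]ᵀ.
Eliminating c: 6·(row 1) − 39·(row 2) gives 465·m = 6·238 − 39·29 = 297, so m = 99/155.
Then c = (29 − 39·(99/155))/6 = 317/465.

c = 0.682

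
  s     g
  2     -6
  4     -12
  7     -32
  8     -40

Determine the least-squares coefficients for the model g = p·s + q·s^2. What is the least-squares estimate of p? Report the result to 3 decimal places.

p = -1.504

Compute the Gram sums: Σs·s = 133, Σs·s^2 = 927, Σs^2·s^2 = 6769.
Right-hand side: Σs·g = -604, Σs^2·g = -4344.
Normal equations: [[133, 927]; [927, 6769]]·[p, q]ᵀ = [-604, -4344]ᵀ.
det = 133·6769 − 927² = 40948.
p = ((-604)·6769 − 927·(-4344))/40948 = -15397/10237; q = (133·(-4344) − 927·(-604))/40948 = -4461/10237.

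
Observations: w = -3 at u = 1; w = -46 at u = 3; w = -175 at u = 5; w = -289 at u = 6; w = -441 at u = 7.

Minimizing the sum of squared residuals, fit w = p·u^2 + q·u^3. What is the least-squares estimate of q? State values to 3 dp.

q = -0.987

Setting ∂/∂p … = 0 gives: 4404·p + 27952·q = -36805;  27952·p + 180660·q = -236807.
Eliminating q: 180660·(row 1) − 27952·(row 2) gives 14312336·p = 180660·(-36805) − 27952·(-236807) = -29962036, so p = -7490509/3578084.
Then q = ((-236807) − 27952·(-7490509/3578084))/180660 = -3531167/3578084.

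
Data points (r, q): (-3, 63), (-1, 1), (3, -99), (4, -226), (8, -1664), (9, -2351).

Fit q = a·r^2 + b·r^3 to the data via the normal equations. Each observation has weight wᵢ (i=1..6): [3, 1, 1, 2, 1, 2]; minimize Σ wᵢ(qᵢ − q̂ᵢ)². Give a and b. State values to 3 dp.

a = -2.039, b = -2.998

Forming MᵀWM = [[18055, 152427]; [152427, 1336135]] and MᵀWq = [-493779, -4316431]ᵀ gives MᵀWM·[a, b]ᵀ = MᵀWq.
Δ = 18055·1336135 − 152427² = 889927096.
a = ((-493779)·1336135 − 152427·(-4316431))/889927096 = -226847016/111240887; b = (18055·(-4316431) − 152427·(-493779))/889927096 = -333488759/111240887.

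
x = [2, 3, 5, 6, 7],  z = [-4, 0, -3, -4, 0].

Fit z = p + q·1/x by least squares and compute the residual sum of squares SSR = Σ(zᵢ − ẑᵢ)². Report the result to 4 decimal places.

SSR = 15.6992

Compute the Gram sums: Σ1 = 5, Σ1/x = 47/35, Σ1/x·1/x = 9907/22050.
And Σz = -11, Σ1/x·z = -49/15.
Normal equations: [[5, 47/35]; [47/35, 9907/22050]]·[p, q]ᵀ = [-11, -49/15]ᵀ.
det = 5·(9907/22050) − (47/35)² = 9773/22050.
p = ((-11)·(9907/22050) − (47/35)·(-49/15))/(9773/22050) = -12251/9773; q = (5·(-49/15) − (47/35)·(-11))/(9773/22050) = -34440/9773.
Residuals: -9621/9773, 23731/9773, -10180/9773, -21101/9773, 17171/9773; SSR = 153428/9773.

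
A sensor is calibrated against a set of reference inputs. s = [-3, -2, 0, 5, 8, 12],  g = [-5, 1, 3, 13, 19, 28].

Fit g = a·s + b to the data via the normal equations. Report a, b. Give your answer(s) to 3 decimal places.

Setting ∂/∂a … = 0 gives: 246·a + 20·b = 566;  20·a + 6·b = 59.
Eliminating b: 6·(row 1) − 20·(row 2) gives 1076·a = 6·566 − 20·59 = 2216, so a = 554/269.
Then b = (59 − 20·(554/269))/6 = 1597/538.

a = 2.059, b = 2.968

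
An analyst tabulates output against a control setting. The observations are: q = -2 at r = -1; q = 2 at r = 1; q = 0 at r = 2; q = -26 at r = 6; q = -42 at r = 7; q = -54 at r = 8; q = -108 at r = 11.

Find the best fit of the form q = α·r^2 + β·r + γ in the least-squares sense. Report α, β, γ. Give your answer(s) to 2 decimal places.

α = -1.03, β = 1.42, γ = 1.03

With design matrix M, MᵀM = [[22452, 2410, 276]; [2410, 276, 34]; [276, 34, 7]] and Mᵀq = [-19518, -2066, -230]ᵀ.
Solving the 3×3 system (Gaussian elimination) gives α = -251403/243089, β = 344595/243089, γ = 22864/22099.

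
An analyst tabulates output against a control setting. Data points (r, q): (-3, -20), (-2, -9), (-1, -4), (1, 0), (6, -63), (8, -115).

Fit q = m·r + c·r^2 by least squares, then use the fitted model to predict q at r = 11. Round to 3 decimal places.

q̂ = -221.180

Sums needed: Σr·r = 115, Σr·r^2 = 693, Σr^2·r^2 = 5491.
For Xᵀq: Σr·q = -1216, Σr^2·q = -9848.
Normal equations: [[115, 693]; [693, 5491]]·[m, c]ᵀ = [-1216, -9848]ᵀ.
det = 115·5491 − 693² = 151216.
m = ((-1216)·5491 − 693·(-9848))/151216 = 18451/18902; c = (115·(-9848) − 693·(-1216))/151216 = -36229/18902.
At r = 11: q̂ = (18451/18902)·(11) + (-36229/18902)·(121) = -160798/727.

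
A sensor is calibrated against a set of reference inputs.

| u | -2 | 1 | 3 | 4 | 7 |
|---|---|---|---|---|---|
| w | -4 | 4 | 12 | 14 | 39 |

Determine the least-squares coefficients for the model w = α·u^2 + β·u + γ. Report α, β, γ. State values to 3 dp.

From the data, Σu^2·u^2 = 2755, Σu^2·u = 427, Σu^2 = 79, Σu·u = 79, Σu = 13, Σ1 = 5.
Moment sums: Σu^2·w = 2231, Σu·w = 377, Σw = 65.
Row-reducing yields α = 3470/7917, β = 19420/7917, γ = -799/2639.

α = 0.438, β = 2.453, γ = -0.303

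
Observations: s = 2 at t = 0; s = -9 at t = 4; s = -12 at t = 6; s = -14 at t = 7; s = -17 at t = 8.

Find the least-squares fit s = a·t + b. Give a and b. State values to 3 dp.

a = -2.300, b = 1.500

The normal system MᵀM·[a, b]ᵀ = Mᵀs is [[165, 25]; [25, 5]]·[a, b]ᵀ = [-342, -50]ᵀ.
Determinant 165·5 − 25² = 200.
a = ((-342)·5 − 25·(-50))/200 = -23/10; b = (165·(-50) − 25·(-342))/200 = 3/2.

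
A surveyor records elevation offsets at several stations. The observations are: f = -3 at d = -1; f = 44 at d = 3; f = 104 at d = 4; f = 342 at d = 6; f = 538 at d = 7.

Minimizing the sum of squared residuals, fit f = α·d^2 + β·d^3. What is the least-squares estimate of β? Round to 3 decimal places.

β = 1.505

From the data, Σd^2·d^2 = 4035, Σd^2·d^3 = 25849, Σd^3·d^3 = 169131.
Right-hand side: Σd^2·f = 40731, Σd^3·f = 266253.
Eliminating β: 169131·(row 1) − 25849·(row 2) gives 14272784·α = 169131·40731 − 25849·266253 = 6500964, so α = 1625241/3568196.
Then β = (266253 − 25849·(1625241/3568196))/169131 = 5368809/3568196.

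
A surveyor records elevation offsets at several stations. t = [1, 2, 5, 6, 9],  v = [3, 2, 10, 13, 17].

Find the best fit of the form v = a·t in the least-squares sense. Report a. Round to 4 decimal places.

a = 1.9592

Sums needed: Σt·t = 147.
For Aᵀv: Σt·v = 288.
a = 288/147 = 1.95918.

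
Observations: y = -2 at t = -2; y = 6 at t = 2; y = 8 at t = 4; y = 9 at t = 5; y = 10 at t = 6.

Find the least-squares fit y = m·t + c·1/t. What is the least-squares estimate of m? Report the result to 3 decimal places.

m = 1.718

The normal system XᵀX·[m, c]ᵀ = Xᵀy is [[85, 5]; [5, 2269/3600]]·[m, c]ᵀ = [153, 142/15]ᵀ.
Δ = 85·(2269/3600) − 5² = 20573/720.
m = (153·(2269/3600) − 5·(142/15))/(20573/720) = 25251/14695; c = (85·(142/15) − 5·153)/(20573/720) = 4080/2939.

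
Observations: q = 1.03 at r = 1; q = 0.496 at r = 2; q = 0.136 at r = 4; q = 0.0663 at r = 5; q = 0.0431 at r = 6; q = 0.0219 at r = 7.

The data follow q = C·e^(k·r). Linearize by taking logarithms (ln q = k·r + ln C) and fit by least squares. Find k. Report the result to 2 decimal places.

Taking logs, ln q = k·r + ln C, so regress ln q on r.
Σr = 25.0000, Σ(r)² = 131.0000, Σln q = -12.3458, Σr·ln q = -68.5353.
Equations: 131.0000·k + 25.0000·ln C = -68.5353;  25.0000·k + 6·ln C = -12.3458.
Δ = 131.0000·6 − (25.0000)² = 161.0000; k = (-68.5353·6 − 25.0000·-12.3458)/161.0000 = -0.63706, ln C = (131.0000·-12.3458 − 25.0000·-68.5353)/161.0000 = 0.59680.

k = -0.64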